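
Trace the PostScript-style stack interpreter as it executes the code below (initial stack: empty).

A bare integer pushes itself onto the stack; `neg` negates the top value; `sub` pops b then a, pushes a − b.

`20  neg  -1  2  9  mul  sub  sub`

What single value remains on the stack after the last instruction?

20   [20]
neg  [-20]
-1   [-20, -1]
2    [-20, -1, 2]
9    [-20, -1, 2, 9]
mul  [-20, -1, 18]
sub  [-20, -19]
sub  [-1]

-1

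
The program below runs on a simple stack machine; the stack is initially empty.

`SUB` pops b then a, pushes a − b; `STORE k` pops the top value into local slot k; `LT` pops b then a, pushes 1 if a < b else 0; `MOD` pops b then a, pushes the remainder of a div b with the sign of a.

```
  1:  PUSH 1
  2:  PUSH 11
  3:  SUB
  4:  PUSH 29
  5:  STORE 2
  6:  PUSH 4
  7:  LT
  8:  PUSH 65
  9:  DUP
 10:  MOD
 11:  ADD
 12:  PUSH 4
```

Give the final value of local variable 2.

PUSH 1  -> 1
PUSH 11 -> 1 11
SUB     -> -10
PUSH 29 -> -10 29
STORE 2 -> -10
PUSH 4  -> -10 4
LT      -> 1
PUSH 65 -> 1 65
DUP     -> 1 65 65
MOD     -> 1 0
ADD     -> 1
PUSH 4  -> 1 4

29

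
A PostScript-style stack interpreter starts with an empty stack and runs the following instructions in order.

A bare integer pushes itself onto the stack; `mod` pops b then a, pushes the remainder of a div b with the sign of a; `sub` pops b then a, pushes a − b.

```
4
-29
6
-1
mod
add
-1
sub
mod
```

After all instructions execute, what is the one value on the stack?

4   → 4
-29 → 4 -29
6   → 4 -29 6
-1  → 4 -29 6 -1
mod → 4 -29 0
add → 4 -29
-1  → 4 -29 -1
sub → 4 -28
mod → 4

4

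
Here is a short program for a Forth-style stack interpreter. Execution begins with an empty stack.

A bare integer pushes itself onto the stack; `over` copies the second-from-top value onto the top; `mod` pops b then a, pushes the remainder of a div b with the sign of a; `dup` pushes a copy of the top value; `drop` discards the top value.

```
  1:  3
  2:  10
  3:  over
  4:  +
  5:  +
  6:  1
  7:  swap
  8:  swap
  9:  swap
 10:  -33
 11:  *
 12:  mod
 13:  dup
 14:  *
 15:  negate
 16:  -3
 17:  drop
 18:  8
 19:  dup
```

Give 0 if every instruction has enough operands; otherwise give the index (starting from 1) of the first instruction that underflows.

3       [3]
10      [3, 10]
over    [3, 10, 3]
+       [3, 13]
+       [16]
1       [16, 1]
swap    [1, 16]
swap    [16, 1]
swap    [1, 16]
-33     [1, 16, -33]
*       [1, -528]
mod     [1]
dup     [1, 1]
*       [1]
negate  [-1]
-3      [-1, -3]
drop    [-1]
8       [-1, 8]
dup     [-1, 8, 8]

0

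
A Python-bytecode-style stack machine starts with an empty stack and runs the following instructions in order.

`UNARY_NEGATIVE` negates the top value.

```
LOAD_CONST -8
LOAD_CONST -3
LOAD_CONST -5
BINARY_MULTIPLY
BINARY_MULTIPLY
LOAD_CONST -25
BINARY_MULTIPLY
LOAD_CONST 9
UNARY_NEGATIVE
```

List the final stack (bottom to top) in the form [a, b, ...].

LOAD_CONST -8   → [-8]
LOAD_CONST -3   → [-8, -3]
LOAD_CONST -5   → [-8, -3, -5]
BINARY_MULTIPLY → [-8, 15]
BINARY_MULTIPLY → [-120]
LOAD_CONST -25  → [-120, -25]
BINARY_MULTIPLY → [3000]
LOAD_CONST 9    → [3000, 9]
UNARY_NEGATIVE  → [3000, -9]

[3000, -9]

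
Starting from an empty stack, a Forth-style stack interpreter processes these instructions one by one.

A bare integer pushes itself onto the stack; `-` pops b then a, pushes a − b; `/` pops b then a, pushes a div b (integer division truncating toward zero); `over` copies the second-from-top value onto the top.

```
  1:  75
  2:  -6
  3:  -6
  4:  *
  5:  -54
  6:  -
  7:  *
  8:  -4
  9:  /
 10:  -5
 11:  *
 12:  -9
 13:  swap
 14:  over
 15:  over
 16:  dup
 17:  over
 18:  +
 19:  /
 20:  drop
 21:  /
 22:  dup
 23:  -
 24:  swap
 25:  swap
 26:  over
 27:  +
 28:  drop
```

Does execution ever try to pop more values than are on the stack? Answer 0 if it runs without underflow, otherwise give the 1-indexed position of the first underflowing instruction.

75   → 75
-6   → 75 -6
-6   → 75 -6 -6
*    → 75 36
-54  → 75 36 -54
-    → 75 90
*    → 6750
-4   → 6750 -4
/    → -1687
-5   → -1687 -5
*    → 8435
-9   → 8435 -9
swap → -9 8435
over → -9 8435 -9
over → -9 8435 -9 8435
dup  → -9 8435 -9 8435 8435
over → -9 8435 -9 8435 8435 8435
+    → -9 8435 -9 8435 16870
/    → -9 8435 -9 0
drop → -9 8435 -9
/    → -9 -937
dup  → -9 -937 -937
-    → -9 0
swap → 0 -9
swap → -9 0
over → -9 0 -9
+    → -9 -9
drop → -9

0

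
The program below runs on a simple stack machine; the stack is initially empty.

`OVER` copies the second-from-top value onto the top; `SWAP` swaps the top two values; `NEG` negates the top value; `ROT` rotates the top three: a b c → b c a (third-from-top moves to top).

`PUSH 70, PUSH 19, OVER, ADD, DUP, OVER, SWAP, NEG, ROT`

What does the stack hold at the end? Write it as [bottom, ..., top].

PUSH 70  70
PUSH 19  70 19
OVER     70 19 70
ADD      70 89
DUP      70 89 89
OVER     70 89 89 89
SWAP     70 89 89 89
NEG      70 89 89 -89
ROT      70 89 -89 89

[70, 89, -89, 89]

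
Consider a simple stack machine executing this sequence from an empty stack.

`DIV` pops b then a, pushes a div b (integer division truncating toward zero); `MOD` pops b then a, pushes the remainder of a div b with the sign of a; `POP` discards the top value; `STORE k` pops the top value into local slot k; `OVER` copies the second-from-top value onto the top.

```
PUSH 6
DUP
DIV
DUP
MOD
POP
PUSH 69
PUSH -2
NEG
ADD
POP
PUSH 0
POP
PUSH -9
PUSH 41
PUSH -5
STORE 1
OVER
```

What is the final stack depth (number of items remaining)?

3

PUSH 6  → [6]
DUP     → [6, 6]
DIV     → [1]
DUP     → [1, 1]
MOD     → [0]
POP     → []
PUSH 69 → [69]
PUSH -2 → [69, -2]
NEG     → [69, 2]
ADD     → [71]
POP     → []
PUSH 0  → [0]
POP     → []
PUSH -9 → [-9]
PUSH 41 → [-9, 41]
PUSH -5 → [-9, 41, -5]
STORE 1 → [-9, 41]
OVER    → [-9, 41, -9]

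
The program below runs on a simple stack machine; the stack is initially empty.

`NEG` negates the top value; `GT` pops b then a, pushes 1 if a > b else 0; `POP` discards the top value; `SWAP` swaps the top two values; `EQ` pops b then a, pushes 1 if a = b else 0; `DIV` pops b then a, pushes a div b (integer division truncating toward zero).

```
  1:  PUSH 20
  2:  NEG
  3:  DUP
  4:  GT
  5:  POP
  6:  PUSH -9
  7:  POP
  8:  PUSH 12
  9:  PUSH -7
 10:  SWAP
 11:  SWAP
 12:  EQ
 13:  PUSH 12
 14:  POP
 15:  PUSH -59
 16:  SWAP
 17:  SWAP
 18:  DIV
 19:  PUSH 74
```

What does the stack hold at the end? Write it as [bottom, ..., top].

[0, 74]

PUSH 20   [20]
NEG       [-20]
DUP       [-20, -20]
GT        [0]
POP       []
PUSH -9   [-9]
POP       []
PUSH 12   [12]
PUSH -7   [12, -7]
SWAP      [-7, 12]
SWAP      [12, -7]
EQ        [0]
PUSH 12   [0, 12]
POP       [0]
PUSH -59  [0, -59]
SWAP      [-59, 0]
SWAP      [0, -59]
DIV       [0]
PUSH 74   [0, 74]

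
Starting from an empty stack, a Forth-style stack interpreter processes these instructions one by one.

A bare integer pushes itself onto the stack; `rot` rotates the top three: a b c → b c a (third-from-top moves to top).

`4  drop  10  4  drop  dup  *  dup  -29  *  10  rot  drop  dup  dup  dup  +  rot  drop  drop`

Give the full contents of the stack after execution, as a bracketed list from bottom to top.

4    -> [4]
drop -> []
10   -> [10]
4    -> [10, 4]
drop -> [10]
dup  -> [10, 10]
*    -> [100]
dup  -> [100, 100]
-29  -> [100, 100, -29]
*    -> [100, -2900]
10   -> [100, -2900, 10]
rot  -> [-2900, 10, 100]
drop -> [-2900, 10]
dup  -> [-2900, 10, 10]
dup  -> [-2900, 10, 10, 10]
dup  -> [-2900, 10, 10, 10, 10]
+    -> [-2900, 10, 10, 20]
rot  -> [-2900, 10, 20, 10]
drop -> [-2900, 10, 20]
drop -> [-2900, 10]

[-2900, 10]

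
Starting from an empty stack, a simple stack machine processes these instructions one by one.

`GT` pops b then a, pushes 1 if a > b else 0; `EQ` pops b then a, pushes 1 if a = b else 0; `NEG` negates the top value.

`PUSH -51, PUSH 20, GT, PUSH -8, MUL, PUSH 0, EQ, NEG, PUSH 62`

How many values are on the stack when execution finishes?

2

PUSH -51 -> -51
PUSH 20  -> -51 20
GT       -> 0
PUSH -8  -> 0 -8
MUL      -> 0
PUSH 0   -> 0 0
EQ       -> 1
NEG      -> -1
PUSH 62  -> -1 62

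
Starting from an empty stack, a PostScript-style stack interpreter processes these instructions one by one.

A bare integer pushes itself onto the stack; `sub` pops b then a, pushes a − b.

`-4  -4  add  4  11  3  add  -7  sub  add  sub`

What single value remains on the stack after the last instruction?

-33

-4   -4
-4   -4 -4
add  -8
4    -8 4
11   -8 4 11
3    -8 4 11 3
add  -8 4 14
-7   -8 4 14 -7
sub  -8 4 21
add  -8 25
sub  -33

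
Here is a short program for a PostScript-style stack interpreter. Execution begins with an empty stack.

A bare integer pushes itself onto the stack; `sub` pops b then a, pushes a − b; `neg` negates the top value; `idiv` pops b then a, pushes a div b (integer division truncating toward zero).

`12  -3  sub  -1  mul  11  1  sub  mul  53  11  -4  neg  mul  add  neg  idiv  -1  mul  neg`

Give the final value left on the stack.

12   → [12]
-3   → [12, -3]
sub  → [15]
-1   → [15, -1]
mul  → [-15]
11   → [-15, 11]
1    → [-15, 11, 1]
sub  → [-15, 10]
mul  → [-150]
53   → [-150, 53]
11   → [-150, 53, 11]
-4   → [-150, 53, 11, -4]
neg  → [-150, 53, 11, 4]
mul  → [-150, 53, 44]
add  → [-150, 97]
neg  → [-150, -97]
idiv → [1]
-1   → [1, -1]
mul  → [-1]
neg  → [1]

1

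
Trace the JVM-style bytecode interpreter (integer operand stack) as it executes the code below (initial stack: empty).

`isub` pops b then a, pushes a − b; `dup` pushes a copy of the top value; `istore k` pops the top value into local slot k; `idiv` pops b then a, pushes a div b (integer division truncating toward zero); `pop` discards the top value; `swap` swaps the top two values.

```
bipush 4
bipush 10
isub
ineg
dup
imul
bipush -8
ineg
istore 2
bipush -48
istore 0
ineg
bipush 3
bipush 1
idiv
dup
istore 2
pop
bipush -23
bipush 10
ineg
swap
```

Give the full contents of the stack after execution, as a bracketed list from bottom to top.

[-36, -10, -23]

bipush 4   → 4
bipush 10  → 4 10
isub       → -6
ineg       → 6
dup        → 6 6
imul       → 36
bipush -8  → 36 -8
ineg       → 36 8
istore 2   → 36
bipush -48 → 36 -48
istore 0   → 36
ineg       → -36
bipush 3   → -36 3
bipush 1   → -36 3 1
idiv       → -36 3
dup        → -36 3 3
istore 2   → -36 3
pop        → -36
bipush -23 → -36 -23
bipush 10  → -36 -23 10
ineg       → -36 -23 -10
swap       → -36 -10 -23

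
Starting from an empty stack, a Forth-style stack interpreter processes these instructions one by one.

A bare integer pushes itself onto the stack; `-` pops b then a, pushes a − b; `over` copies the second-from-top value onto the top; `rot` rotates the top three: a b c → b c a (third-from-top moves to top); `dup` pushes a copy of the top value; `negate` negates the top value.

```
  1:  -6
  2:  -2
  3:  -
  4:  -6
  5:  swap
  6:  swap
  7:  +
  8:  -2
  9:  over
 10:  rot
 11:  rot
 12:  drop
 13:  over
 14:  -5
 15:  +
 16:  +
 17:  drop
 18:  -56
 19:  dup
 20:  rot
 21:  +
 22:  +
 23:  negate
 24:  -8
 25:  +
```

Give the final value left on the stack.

-6      -6
-2      -6 -2
-       -4
-6      -4 -6
swap    -6 -4
swap    -4 -6
+       -10
-2      -10 -2
over    -10 -2 -10
rot     -2 -10 -10
rot     -10 -10 -2
drop    -10 -10
over    -10 -10 -10
-5      -10 -10 -10 -5
+       -10 -10 -15
+       -10 -25
drop    -10
-56     -10 -56
dup     -10 -56 -56
rot     -56 -56 -10
+       -56 -66
+       -122
negate  122
-8      122 -8
+       114

114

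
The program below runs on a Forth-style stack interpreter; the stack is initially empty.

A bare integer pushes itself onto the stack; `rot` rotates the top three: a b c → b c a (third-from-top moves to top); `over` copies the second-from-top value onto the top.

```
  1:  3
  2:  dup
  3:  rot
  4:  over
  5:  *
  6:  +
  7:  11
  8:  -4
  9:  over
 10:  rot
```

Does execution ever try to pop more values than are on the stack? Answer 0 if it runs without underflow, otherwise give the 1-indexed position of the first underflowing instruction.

3

3   -> 3
dup -> 3 3
rot  — needs 3 operands, stack has 2 → underflow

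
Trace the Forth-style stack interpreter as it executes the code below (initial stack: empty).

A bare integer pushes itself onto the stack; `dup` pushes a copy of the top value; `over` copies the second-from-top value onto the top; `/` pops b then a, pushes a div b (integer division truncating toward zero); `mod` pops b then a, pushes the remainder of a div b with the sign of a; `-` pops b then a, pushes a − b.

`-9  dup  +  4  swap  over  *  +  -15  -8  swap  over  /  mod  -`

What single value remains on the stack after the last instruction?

-9   : [-9]
dup  : [-9, -9]
+    : [-18]
4    : [-18, 4]
swap : [4, -18]
over : [4, -18, 4]
*    : [4, -72]
+    : [-68]
-15  : [-68, -15]
-8   : [-68, -15, -8]
swap : [-68, -8, -15]
over : [-68, -8, -15, -8]
/    : [-68, -8, 1]
mod  : [-68, 0]
-    : [-68]

-68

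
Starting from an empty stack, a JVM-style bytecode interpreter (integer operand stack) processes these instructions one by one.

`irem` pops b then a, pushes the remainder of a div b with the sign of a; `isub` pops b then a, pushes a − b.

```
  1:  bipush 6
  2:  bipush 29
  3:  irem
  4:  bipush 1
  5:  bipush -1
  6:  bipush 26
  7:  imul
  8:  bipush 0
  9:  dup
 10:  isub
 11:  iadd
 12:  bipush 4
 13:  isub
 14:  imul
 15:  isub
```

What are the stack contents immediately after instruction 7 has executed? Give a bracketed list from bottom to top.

[6, 1, -26]

bipush 6  → [6]
bipush 29 → [6, 29]
irem      → [6]
bipush 1  → [6, 1]
bipush -1 → [6, 1, -1]
bipush 26 → [6, 1, -1, 26]
imul      → [6, 1, -26]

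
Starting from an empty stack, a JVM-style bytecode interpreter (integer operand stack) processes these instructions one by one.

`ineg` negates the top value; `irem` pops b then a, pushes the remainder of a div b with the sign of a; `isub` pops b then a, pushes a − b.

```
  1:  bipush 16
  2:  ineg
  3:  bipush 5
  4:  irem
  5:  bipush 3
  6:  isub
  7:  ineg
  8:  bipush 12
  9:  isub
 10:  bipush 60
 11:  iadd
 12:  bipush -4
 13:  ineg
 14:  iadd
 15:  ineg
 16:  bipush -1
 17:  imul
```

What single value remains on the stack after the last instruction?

bipush 16  [16]
ineg       [-16]
bipush 5   [-16, 5]
irem       [-1]
bipush 3   [-1, 3]
isub       [-4]
ineg       [4]
bipush 12  [4, 12]
isub       [-8]
bipush 60  [-8, 60]
iadd       [52]
bipush -4  [52, -4]
ineg       [52, 4]
iadd       [56]
ineg       [-56]
bipush -1  [-56, -1]
imul       [56]

56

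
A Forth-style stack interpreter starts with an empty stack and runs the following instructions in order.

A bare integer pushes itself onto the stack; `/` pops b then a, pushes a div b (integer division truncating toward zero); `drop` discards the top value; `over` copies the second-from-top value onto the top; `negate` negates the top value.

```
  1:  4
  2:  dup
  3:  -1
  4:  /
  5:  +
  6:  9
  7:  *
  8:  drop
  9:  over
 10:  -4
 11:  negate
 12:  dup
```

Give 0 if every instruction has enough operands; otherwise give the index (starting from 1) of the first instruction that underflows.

4    : [4]
dup  : [4, 4]
-1   : [4, 4, -1]
/    : [4, -4]
+    : [0]
9    : [0, 9]
*    : [0]
drop : []
over  — needs 2 operands, stack has 0 → underflow

9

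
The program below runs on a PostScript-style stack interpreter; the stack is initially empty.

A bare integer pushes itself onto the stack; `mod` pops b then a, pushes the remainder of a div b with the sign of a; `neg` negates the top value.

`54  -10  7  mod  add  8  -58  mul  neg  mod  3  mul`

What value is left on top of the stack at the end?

54   54
-10  54 -10
7    54 -10 7
mod  54 -3
add  51
8    51 8
-58  51 8 -58
mul  51 -464
neg  51 464
mod  51
3    51 3
mul  153

153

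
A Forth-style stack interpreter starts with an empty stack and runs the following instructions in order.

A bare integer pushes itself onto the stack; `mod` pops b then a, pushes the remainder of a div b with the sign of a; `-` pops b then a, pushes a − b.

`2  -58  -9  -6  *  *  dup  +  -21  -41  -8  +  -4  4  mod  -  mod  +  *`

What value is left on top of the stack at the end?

-12570

2    [2]
-58  [2, -58]
-9   [2, -58, -9]
-6   [2, -58, -9, -6]
*    [2, -58, 54]
*    [2, -3132]
dup  [2, -3132, -3132]
+    [2, -6264]
-21  [2, -6264, -21]
-41  [2, -6264, -21, -41]
-8   [2, -6264, -21, -41, -8]
+    [2, -6264, -21, -49]
-4   [2, -6264, -21, -49, -4]
4    [2, -6264, -21, -49, -4, 4]
mod  [2, -6264, -21, -49, 0]
-    [2, -6264, -21, -49]
mod  [2, -6264, -21]
+    [2, -6285]
*    [-12570]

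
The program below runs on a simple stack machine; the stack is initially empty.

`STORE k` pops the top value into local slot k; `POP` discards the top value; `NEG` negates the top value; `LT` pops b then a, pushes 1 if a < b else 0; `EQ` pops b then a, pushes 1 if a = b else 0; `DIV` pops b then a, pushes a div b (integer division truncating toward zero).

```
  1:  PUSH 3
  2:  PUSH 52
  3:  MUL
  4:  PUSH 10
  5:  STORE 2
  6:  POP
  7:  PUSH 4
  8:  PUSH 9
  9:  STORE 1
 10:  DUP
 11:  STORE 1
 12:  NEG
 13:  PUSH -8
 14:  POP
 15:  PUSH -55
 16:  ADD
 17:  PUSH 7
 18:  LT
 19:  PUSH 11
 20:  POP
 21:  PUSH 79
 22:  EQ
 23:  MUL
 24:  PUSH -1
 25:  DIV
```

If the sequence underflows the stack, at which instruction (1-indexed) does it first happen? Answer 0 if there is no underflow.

23

PUSH 3    3
PUSH 52   3 52
MUL       156
PUSH 10   156 10
STORE 2   156
POP       (empty)
PUSH 4    4
PUSH 9    4 9
STORE 1   4
DUP       4 4
STORE 1   4
NEG       -4
PUSH -8   -4 -8
POP       -4
PUSH -55  -4 -55
ADD       -59
PUSH 7    -59 7
LT        1
PUSH 11   1 11
POP       1
PUSH 79   1 79
EQ        0
MUL  — needs 2 operands, stack has 1 → underflow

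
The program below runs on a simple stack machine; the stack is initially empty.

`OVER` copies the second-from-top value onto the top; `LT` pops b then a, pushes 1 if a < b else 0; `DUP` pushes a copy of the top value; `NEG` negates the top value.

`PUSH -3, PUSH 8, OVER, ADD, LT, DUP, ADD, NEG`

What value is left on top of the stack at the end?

PUSH -3 -> -3
PUSH 8  -> -3 8
OVER    -> -3 8 -3
ADD     -> -3 5
LT      -> 1
DUP     -> 1 1
ADD     -> 2
NEG     -> -2

-2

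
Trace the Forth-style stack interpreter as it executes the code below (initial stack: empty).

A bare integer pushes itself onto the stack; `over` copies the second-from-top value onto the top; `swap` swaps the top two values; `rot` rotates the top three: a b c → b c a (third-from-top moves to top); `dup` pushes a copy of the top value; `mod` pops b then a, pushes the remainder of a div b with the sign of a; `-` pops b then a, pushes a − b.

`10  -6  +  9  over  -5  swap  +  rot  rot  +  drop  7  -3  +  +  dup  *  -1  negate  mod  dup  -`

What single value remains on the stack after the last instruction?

10     → 10
-6     → 10 -6
+      → 4
9      → 4 9
over   → 4 9 4
-5     → 4 9 4 -5
swap   → 4 9 -5 4
+      → 4 9 -1
rot    → 9 -1 4
rot    → -1 4 9
+      → -1 13
drop   → -1
7      → -1 7
-3     → -1 7 -3
+      → -1 4
+      → 3
dup    → 3 3
*      → 9
-1     → 9 -1
negate → 9 1
mod    → 0
dup    → 0 0
-      → 0

0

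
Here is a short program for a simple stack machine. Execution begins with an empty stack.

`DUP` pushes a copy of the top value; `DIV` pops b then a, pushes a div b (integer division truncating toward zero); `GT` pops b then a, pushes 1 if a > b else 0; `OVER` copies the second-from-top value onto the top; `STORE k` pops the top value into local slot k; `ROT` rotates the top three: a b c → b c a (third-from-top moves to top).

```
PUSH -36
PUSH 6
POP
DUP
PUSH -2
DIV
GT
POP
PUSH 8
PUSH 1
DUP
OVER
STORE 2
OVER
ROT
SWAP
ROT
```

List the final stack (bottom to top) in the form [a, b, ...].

PUSH -36 : -36
PUSH 6   : -36 6
POP      : -36
DUP      : -36 -36
PUSH -2  : -36 -36 -2
DIV      : -36 18
GT       : 0
POP      : (empty)
PUSH 8   : 8
PUSH 1   : 8 1
DUP      : 8 1 1
OVER     : 8 1 1 1
STORE 2  : 8 1 1
OVER     : 8 1 1 1
ROT      : 8 1 1 1
SWAP     : 8 1 1 1
ROT      : 8 1 1 1

[8, 1, 1, 1]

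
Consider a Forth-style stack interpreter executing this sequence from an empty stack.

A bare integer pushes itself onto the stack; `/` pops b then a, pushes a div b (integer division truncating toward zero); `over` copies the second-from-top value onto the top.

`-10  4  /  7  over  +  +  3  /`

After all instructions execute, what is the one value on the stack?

-10   -10
4     -10 4
/     -2
7     -2 7
over  -2 7 -2
+     -2 5
+     3
3     3 3
/     1

1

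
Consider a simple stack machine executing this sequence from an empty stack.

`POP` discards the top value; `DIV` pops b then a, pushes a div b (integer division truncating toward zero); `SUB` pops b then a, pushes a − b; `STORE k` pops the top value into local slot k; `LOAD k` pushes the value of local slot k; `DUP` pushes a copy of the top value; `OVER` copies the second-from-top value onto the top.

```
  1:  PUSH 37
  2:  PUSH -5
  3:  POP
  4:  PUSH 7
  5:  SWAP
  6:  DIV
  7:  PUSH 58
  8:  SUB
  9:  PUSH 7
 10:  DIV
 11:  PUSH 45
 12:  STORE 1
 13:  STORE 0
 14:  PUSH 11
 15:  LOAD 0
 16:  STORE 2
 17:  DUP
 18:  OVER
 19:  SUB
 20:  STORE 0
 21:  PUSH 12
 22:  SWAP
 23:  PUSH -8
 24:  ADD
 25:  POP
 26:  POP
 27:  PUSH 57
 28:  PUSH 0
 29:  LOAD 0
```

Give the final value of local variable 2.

PUSH 37  [37]
PUSH -5  [37, -5]
POP      [37]
PUSH 7   [37, 7]
SWAP     [7, 37]
DIV      [0]
PUSH 58  [0, 58]
SUB      [-58]
PUSH 7   [-58, 7]
DIV      [-8]
PUSH 45  [-8, 45]
STORE 1  [-8]
STORE 0  []
PUSH 11  [11]
LOAD 0   [11, -8]
STORE 2  [11]
DUP      [11, 11]
OVER     [11, 11, 11]
SUB      [11, 0]
STORE 0  [11]
PUSH 12  [11, 12]
SWAP     [12, 11]
PUSH -8  [12, 11, -8]
ADD      [12, 3]
POP      [12]
POP      []
PUSH 57  [57]
PUSH 0   [57, 0]
LOAD 0   [57, 0, 0]

-8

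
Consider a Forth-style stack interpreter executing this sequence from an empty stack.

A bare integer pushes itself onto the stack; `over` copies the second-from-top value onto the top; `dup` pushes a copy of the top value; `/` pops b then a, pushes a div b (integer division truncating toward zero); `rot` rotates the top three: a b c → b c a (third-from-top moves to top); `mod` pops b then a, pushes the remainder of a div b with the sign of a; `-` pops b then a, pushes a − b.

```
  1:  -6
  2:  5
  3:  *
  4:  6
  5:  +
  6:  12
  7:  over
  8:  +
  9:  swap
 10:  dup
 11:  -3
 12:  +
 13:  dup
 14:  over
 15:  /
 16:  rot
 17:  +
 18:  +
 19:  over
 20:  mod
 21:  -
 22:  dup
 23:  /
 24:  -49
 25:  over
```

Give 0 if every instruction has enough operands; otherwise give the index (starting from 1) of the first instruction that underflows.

-6   : -6
5    : -6 5
*    : -30
6    : -30 6
+    : -24
12   : -24 12
over : -24 12 -24
+    : -24 -12
swap : -12 -24
dup  : -12 -24 -24
-3   : -12 -24 -24 -3
+    : -12 -24 -27
dup  : -12 -24 -27 -27
over : -12 -24 -27 -27 -27
/    : -12 -24 -27 1
rot  : -12 -27 1 -24
+    : -12 -27 -23
+    : -12 -50
over : -12 -50 -12
mod  : -12 -2
-    : -10
dup  : -10 -10
/    : 1
-49  : 1 -49
over : 1 -49 1

0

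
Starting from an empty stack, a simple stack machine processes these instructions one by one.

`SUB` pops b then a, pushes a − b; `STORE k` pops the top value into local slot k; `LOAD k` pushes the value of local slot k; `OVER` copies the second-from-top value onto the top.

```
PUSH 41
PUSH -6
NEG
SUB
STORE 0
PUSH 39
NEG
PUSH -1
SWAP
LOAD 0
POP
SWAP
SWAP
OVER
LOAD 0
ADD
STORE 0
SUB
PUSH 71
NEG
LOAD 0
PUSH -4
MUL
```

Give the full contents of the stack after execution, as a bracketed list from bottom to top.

[38, -71, -136]

PUSH 41 -> 41
PUSH -6 -> 41 -6
NEG     -> 41 6
SUB     -> 35
STORE 0 -> (empty)
PUSH 39 -> 39
NEG     -> -39
PUSH -1 -> -39 -1
SWAP    -> -1 -39
LOAD 0  -> -1 -39 35
POP     -> -1 -39
SWAP    -> -39 -1
SWAP    -> -1 -39
OVER    -> -1 -39 -1
LOAD 0  -> -1 -39 -1 35
ADD     -> -1 -39 34
STORE 0 -> -1 -39
SUB     -> 38
PUSH 71 -> 38 71
NEG     -> 38 -71
LOAD 0  -> 38 -71 34
PUSH -4 -> 38 -71 34 -4
MUL     -> 38 -71 -136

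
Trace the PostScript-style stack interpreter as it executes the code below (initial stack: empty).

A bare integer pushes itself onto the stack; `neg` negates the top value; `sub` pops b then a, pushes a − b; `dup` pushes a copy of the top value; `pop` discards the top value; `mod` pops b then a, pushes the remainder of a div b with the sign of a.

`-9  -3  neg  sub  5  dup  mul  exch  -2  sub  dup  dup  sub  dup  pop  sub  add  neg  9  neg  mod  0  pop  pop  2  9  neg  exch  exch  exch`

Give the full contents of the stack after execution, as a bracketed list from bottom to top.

-9    -9
-3    -9 -3
neg   -9 3
sub   -12
5     -12 5
dup   -12 5 5
mul   -12 25
exch  25 -12
-2    25 -12 -2
sub   25 -10
dup   25 -10 -10
dup   25 -10 -10 -10
sub   25 -10 0
dup   25 -10 0 0
pop   25 -10 0
sub   25 -10
add   15
neg   -15
9     -15 9
neg   -15 -9
mod   -6
0     -6 0
pop   -6
pop   (empty)
2     2
9     2 9
neg   2 -9
exch  -9 2
exch  2 -9
exch  -9 2

[-9, 2]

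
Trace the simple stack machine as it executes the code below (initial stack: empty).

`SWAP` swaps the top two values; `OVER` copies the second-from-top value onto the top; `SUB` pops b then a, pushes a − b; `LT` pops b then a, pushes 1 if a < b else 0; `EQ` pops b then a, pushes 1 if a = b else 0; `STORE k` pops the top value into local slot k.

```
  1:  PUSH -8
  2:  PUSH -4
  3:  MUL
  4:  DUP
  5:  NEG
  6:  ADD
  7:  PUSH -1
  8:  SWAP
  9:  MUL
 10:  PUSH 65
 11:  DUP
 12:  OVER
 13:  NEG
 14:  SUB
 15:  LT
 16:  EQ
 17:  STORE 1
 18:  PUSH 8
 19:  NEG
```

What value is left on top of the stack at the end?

-8

PUSH -8 → [-8]
PUSH -4 → [-8, -4]
MUL     → [32]
DUP     → [32, 32]
NEG     → [32, -32]
ADD     → [0]
PUSH -1 → [0, -1]
SWAP    → [-1, 0]
MUL     → [0]
PUSH 65 → [0, 65]
DUP     → [0, 65, 65]
OVER    → [0, 65, 65, 65]
NEG     → [0, 65, 65, -65]
SUB     → [0, 65, 130]
LT      → [0, 1]
EQ      → [0]
STORE 1 → []
PUSH 8  → [8]
NEG     → [-8]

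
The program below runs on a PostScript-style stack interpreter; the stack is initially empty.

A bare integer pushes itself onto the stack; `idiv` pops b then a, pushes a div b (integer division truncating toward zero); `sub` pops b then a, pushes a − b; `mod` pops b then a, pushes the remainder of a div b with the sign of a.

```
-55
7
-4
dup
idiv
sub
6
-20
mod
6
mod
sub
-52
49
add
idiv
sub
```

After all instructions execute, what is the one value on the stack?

-53

-55  → -55
7    → -55 7
-4   → -55 7 -4
dup  → -55 7 -4 -4
idiv → -55 7 1
sub  → -55 6
6    → -55 6 6
-20  → -55 6 6 -20
mod  → -55 6 6
6    → -55 6 6 6
mod  → -55 6 0
sub  → -55 6
-52  → -55 6 -52
49   → -55 6 -52 49
add  → -55 6 -3
idiv → -55 -2
sub  → -53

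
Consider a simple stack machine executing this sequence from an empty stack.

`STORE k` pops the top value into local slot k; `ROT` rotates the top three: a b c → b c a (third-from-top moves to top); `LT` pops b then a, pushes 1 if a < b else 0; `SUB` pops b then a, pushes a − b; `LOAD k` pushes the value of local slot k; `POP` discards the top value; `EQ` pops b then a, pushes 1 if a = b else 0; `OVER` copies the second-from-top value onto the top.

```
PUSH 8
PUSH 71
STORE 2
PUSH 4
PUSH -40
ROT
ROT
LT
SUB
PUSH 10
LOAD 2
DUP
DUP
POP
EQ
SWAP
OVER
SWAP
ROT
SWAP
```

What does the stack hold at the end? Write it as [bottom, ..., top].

PUSH 8    [8]
PUSH 71   [8, 71]
STORE 2   [8]
PUSH 4    [8, 4]
PUSH -40  [8, 4, -40]
ROT       [4, -40, 8]
ROT       [-40, 8, 4]
LT        [-40, 0]
SUB       [-40]
PUSH 10   [-40, 10]
LOAD 2    [-40, 10, 71]
DUP       [-40, 10, 71, 71]
DUP       [-40, 10, 71, 71, 71]
POP       [-40, 10, 71, 71]
EQ        [-40, 10, 1]
SWAP      [-40, 1, 10]
OVER      [-40, 1, 10, 1]
SWAP      [-40, 1, 1, 10]
ROT       [-40, 1, 10, 1]
SWAP      [-40, 1, 1, 10]

[-40, 1, 1, 10]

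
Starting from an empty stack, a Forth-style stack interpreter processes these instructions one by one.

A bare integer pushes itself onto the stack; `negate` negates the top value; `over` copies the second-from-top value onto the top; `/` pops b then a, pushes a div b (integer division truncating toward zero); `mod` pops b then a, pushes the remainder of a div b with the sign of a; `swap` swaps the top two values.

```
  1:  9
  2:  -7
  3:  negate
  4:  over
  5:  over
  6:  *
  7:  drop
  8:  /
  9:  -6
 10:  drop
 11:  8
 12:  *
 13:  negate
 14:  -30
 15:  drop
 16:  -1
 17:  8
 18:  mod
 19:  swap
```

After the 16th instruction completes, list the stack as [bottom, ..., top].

9       9
-7      9 -7
negate  9 7
over    9 7 9
over    9 7 9 7
*       9 7 63
drop    9 7
/       1
-6      1 -6
drop    1
8       1 8
*       8
negate  -8
-30     -8 -30
drop    -8
-1      -8 -1

[-8, -1]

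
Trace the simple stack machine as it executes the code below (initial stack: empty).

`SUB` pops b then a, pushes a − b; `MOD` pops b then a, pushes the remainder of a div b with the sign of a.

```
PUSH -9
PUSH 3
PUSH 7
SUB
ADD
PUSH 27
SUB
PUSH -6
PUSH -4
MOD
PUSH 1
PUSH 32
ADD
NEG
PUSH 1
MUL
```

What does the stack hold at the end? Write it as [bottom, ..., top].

[-40, -2, -33]

PUSH -9 → -9
PUSH 3  → -9 3
PUSH 7  → -9 3 7
SUB     → -9 -4
ADD     → -13
PUSH 27 → -13 27
SUB     → -40
PUSH -6 → -40 -6
PUSH -4 → -40 -6 -4
MOD     → -40 -2
PUSH 1  → -40 -2 1
PUSH 32 → -40 -2 1 32
ADD     → -40 -2 33
NEG     → -40 -2 -33
PUSH 1  → -40 -2 -33 1
MUL     → -40 -2 -33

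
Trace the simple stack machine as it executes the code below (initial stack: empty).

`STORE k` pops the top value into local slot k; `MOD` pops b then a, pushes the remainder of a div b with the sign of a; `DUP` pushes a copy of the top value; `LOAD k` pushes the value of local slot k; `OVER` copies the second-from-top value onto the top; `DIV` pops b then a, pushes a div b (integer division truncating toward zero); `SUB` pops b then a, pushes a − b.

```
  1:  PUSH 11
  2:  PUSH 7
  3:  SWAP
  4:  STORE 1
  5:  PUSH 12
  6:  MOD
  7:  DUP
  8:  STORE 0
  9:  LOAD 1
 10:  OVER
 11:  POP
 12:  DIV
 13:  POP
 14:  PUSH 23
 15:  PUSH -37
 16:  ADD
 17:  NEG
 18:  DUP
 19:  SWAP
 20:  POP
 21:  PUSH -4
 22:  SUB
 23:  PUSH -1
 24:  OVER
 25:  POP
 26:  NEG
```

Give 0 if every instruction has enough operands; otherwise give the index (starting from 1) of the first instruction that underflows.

PUSH 11   [11]
PUSH 7    [11, 7]
SWAP      [7, 11]
STORE 1   [7]
PUSH 12   [7, 12]
MOD       [7]
DUP       [7, 7]
STORE 0   [7]
LOAD 1    [7, 11]
OVER      [7, 11, 7]
POP       [7, 11]
DIV       [0]
POP       []
PUSH 23   [23]
PUSH -37  [23, -37]
ADD       [-14]
NEG       [14]
DUP       [14, 14]
SWAP      [14, 14]
POP       [14]
PUSH -4   [14, -4]
SUB       [18]
PUSH -1   [18, -1]
OVER      [18, -1, 18]
POP       [18, -1]
NEG       [18, 1]

0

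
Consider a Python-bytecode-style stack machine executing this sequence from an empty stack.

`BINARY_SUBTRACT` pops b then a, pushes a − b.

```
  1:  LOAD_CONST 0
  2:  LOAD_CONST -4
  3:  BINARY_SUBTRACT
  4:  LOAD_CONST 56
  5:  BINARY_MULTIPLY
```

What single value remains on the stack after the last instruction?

224

LOAD_CONST 0    → [0]
LOAD_CONST -4   → [0, -4]
BINARY_SUBTRACT → [4]
LOAD_CONST 56   → [4, 56]
BINARY_MULTIPLY → [224]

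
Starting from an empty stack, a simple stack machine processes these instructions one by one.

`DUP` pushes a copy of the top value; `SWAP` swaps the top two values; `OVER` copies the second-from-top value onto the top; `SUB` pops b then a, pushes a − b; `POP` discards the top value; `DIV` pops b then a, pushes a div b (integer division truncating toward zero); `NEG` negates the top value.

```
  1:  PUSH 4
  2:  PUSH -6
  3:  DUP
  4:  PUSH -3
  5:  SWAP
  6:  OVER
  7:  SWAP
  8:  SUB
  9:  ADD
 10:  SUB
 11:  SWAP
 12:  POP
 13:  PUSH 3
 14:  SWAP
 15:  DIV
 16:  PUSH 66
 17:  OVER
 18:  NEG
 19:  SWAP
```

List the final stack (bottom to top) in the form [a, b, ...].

[0, 0, 66]

PUSH 4  -> 4
PUSH -6 -> 4 -6
DUP     -> 4 -6 -6
PUSH -3 -> 4 -6 -6 -3
SWAP    -> 4 -6 -3 -6
OVER    -> 4 -6 -3 -6 -3
SWAP    -> 4 -6 -3 -3 -6
SUB     -> 4 -6 -3 3
ADD     -> 4 -6 0
SUB     -> 4 -6
SWAP    -> -6 4
POP     -> -6
PUSH 3  -> -6 3
SWAP    -> 3 -6
DIV     -> 0
PUSH 66 -> 0 66
OVER    -> 0 66 0
NEG     -> 0 66 0
SWAP    -> 0 0 66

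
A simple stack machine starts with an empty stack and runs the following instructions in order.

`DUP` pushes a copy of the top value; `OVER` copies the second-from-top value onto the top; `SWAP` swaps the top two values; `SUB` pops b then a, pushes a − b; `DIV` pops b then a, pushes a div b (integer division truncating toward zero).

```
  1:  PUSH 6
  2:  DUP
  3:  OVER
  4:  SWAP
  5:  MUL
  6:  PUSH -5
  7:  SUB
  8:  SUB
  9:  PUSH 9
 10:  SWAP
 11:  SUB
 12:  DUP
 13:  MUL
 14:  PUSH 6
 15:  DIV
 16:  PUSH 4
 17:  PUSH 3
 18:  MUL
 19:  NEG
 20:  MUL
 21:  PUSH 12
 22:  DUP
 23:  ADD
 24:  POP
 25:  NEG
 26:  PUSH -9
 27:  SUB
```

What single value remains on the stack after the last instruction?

PUSH 6   [6]
DUP      [6, 6]
OVER     [6, 6, 6]
SWAP     [6, 6, 6]
MUL      [6, 36]
PUSH -5  [6, 36, -5]
SUB      [6, 41]
SUB      [-35]
PUSH 9   [-35, 9]
SWAP     [9, -35]
SUB      [44]
DUP      [44, 44]
MUL      [1936]
PUSH 6   [1936, 6]
DIV      [322]
PUSH 4   [322, 4]
PUSH 3   [322, 4, 3]
MUL      [322, 12]
NEG      [322, -12]
MUL      [-3864]
PUSH 12  [-3864, 12]
DUP      [-3864, 12, 12]
ADD      [-3864, 24]
POP      [-3864]
NEG      [3864]
PUSH -9  [3864, -9]
SUB      [3873]

3873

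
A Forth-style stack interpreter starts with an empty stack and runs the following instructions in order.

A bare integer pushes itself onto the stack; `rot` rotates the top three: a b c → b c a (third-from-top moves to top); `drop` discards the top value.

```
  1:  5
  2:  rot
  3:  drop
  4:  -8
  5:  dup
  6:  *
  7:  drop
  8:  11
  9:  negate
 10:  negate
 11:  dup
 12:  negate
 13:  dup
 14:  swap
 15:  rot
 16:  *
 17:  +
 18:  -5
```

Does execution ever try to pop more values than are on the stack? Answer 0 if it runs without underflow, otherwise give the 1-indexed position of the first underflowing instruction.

2

5 : [5]
rot  — needs 3 operands, stack has 1 → underflow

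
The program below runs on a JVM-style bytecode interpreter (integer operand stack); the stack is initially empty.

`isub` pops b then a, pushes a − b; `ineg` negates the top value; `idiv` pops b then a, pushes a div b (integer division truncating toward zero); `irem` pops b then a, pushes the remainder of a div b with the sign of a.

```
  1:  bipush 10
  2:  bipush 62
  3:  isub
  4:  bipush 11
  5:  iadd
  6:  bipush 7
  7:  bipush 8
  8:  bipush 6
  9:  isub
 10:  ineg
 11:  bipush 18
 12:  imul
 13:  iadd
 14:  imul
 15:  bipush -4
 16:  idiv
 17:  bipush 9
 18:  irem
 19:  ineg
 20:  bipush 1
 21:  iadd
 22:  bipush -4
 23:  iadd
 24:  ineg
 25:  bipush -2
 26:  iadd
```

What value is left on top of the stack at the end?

1

bipush 10  [10]
bipush 62  [10, 62]
isub       [-52]
bipush 11  [-52, 11]
iadd       [-41]
bipush 7   [-41, 7]
bipush 8   [-41, 7, 8]
bipush 6   [-41, 7, 8, 6]
isub       [-41, 7, 2]
ineg       [-41, 7, -2]
bipush 18  [-41, 7, -2, 18]
imul       [-41, 7, -36]
iadd       [-41, -29]
imul       [1189]
bipush -4  [1189, -4]
idiv       [-297]
bipush 9   [-297, 9]
irem       [0]
ineg       [0]
bipush 1   [0, 1]
iadd       [1]
bipush -4  [1, -4]
iadd       [-3]
ineg       [3]
bipush -2  [3, -2]
iadd       [1]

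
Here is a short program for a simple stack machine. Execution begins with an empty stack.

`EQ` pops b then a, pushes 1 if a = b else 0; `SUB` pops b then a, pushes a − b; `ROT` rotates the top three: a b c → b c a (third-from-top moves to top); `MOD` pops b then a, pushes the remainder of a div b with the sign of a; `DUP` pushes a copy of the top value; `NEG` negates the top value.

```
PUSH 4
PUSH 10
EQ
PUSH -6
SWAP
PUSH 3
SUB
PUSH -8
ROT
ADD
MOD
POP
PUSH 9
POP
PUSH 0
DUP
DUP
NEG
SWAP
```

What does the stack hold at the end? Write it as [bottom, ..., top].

PUSH 4   [4]
PUSH 10  [4, 10]
EQ       [0]
PUSH -6  [0, -6]
SWAP     [-6, 0]
PUSH 3   [-6, 0, 3]
SUB      [-6, -3]
PUSH -8  [-6, -3, -8]
ROT      [-3, -8, -6]
ADD      [-3, -14]
MOD      [-3]
POP      []
PUSH 9   [9]
POP      []
PUSH 0   [0]
DUP      [0, 0]
DUP      [0, 0, 0]
NEG      [0, 0, 0]
SWAP     [0, 0, 0]

[0, 0, 0]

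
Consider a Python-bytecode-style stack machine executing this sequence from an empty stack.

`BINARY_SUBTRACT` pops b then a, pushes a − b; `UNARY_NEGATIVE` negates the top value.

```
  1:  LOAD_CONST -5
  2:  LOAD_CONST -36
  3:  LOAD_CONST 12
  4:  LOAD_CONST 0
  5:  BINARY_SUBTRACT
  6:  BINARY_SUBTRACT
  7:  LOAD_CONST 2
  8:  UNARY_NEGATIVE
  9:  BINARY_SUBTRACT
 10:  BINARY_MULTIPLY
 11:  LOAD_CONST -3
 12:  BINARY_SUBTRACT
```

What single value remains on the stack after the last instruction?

LOAD_CONST -5   : -5
LOAD_CONST -36  : -5 -36
LOAD_CONST 12   : -5 -36 12
LOAD_CONST 0    : -5 -36 12 0
BINARY_SUBTRACT : -5 -36 12
BINARY_SUBTRACT : -5 -48
LOAD_CONST 2    : -5 -48 2
UNARY_NEGATIVE  : -5 -48 -2
BINARY_SUBTRACT : -5 -46
BINARY_MULTIPLY : 230
LOAD_CONST -3   : 230 -3
BINARY_SUBTRACT : 233

233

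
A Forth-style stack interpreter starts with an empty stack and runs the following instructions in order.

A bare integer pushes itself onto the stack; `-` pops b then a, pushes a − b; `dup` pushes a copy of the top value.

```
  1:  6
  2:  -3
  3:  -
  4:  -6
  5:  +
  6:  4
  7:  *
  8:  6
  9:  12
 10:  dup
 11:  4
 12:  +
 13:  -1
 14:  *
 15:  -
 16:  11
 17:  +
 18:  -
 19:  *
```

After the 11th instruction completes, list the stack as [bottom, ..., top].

[12, 6, 12, 12, 4]

6    6
-3   6 -3
-    9
-6   9 -6
+    3
4    3 4
*    12
6    12 6
12   12 6 12
dup  12 6 12 12
4    12 6 12 12 4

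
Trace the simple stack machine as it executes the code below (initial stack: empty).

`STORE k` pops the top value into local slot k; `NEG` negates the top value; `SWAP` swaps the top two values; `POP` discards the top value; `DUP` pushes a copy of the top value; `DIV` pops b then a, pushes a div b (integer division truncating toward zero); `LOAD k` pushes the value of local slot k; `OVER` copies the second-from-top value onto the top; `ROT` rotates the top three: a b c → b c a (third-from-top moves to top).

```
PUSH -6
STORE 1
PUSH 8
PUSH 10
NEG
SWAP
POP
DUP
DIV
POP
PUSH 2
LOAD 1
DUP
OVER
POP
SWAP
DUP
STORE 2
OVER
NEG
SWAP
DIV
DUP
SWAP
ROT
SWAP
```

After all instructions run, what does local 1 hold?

-6

PUSH -6  [-6]
STORE 1  []
PUSH 8   [8]
PUSH 10  [8, 10]
NEG      [8, -10]
SWAP     [-10, 8]
POP      [-10]
DUP      [-10, -10]
DIV      [1]
POP      []
PUSH 2   [2]
LOAD 1   [2, -6]
DUP      [2, -6, -6]
OVER     [2, -6, -6, -6]
POP      [2, -6, -6]
SWAP     [2, -6, -6]
DUP      [2, -6, -6, -6]
STORE 2  [2, -6, -6]
OVER     [2, -6, -6, -6]
NEG      [2, -6, -6, 6]
SWAP     [2, -6, 6, -6]
DIV      [2, -6, -1]
DUP      [2, -6, -1, -1]
SWAP     [2, -6, -1, -1]
ROT      [2, -1, -1, -6]
SWAP     [2, -1, -6, -1]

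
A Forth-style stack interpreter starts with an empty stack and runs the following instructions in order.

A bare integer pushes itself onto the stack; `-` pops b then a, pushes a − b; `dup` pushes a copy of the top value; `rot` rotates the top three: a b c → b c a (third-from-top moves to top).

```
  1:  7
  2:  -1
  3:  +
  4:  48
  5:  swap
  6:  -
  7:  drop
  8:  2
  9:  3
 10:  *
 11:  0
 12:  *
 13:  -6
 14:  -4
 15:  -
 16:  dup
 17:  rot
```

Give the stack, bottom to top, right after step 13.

[0, -6]

7    → 7
-1   → 7 -1
+    → 6
48   → 6 48
swap → 48 6
-    → 42
drop → (empty)
2    → 2
3    → 2 3
*    → 6
0    → 6 0
*    → 0
-6   → 0 -6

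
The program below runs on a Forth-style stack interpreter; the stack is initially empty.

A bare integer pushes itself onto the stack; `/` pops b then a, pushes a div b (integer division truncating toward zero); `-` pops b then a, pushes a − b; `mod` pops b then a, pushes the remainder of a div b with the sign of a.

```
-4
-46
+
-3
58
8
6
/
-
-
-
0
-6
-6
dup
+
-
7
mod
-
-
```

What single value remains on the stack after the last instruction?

-4  : [-4]
-46 : [-4, -46]
+   : [-50]
-3  : [-50, -3]
58  : [-50, -3, 58]
8   : [-50, -3, 58, 8]
6   : [-50, -3, 58, 8, 6]
/   : [-50, -3, 58, 1]
-   : [-50, -3, 57]
-   : [-50, -60]
-   : [10]
0   : [10, 0]
-6  : [10, 0, -6]
-6  : [10, 0, -6, -6]
dup : [10, 0, -6, -6, -6]
+   : [10, 0, -6, -12]
-   : [10, 0, 6]
7   : [10, 0, 6, 7]
mod : [10, 0, 6]
-   : [10, -6]
-   : [16]

16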